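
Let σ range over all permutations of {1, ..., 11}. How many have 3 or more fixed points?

3205379

Sum C(11,i)·!(11-i) for i = 3..11:
  i=3: C(11,3)·!8 = 165·14833 = 2447445
  i=4: C(11,4)·!7 = 330·1854 = 611820
  i=5: C(11,5)·!6 = 462·265 = 122430
  i=6: C(11,6)·!5 = 462·44 = 20328
  i=7: C(11,7)·!4 = 330·9 = 2970
  i=8: C(11,8)·!3 = 165·2 = 330
  i=9: C(11,9)·!2 = 55·1 = 55
  i=10: C(11,10)·!1 = 11·0 = 0
  i=11: C(11,11)·!0 = 1·1 = 1
Total = 3205379.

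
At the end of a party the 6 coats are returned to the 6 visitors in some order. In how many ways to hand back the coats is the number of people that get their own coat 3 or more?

56

Sum C(6,i)·!(6-i) for i = 3..6:
  i=3: C(6,3)·!3 = 20·2 = 40
  i=4: C(6,4)·!2 = 15·1 = 15
  i=5: C(6,5)·!1 = 6·0 = 0
  i=6: C(6,6)·!0 = 1·1 = 1
Total = 56.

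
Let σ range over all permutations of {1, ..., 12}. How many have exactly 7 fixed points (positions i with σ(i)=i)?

34848

Pick the 7 fixed positions: C(12,7) = 792 ways.
The remaining 5 must be deranged: !5 = 44.
Total: 792 × 44 = 34848.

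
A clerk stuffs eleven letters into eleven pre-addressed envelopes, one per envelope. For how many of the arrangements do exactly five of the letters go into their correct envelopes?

122430

Pick the 5 fixed positions: C(11,5) = 462 ways.
The remaining 6 must be deranged: !6 = 265.
Total: 462 × 265 = 122430.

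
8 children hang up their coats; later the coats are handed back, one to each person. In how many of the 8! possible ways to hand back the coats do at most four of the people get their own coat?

Sum C(8,i)·!(8-i) for i = 0..4:
  i=0: C(8,0)·!8 = 1·14833 = 14833
  i=1: C(8,1)·!7 = 8·1854 = 14832
  i=2: C(8,2)·!6 = 28·265 = 7420
  i=3: C(8,3)·!5 = 56·44 = 2464
  i=4: C(8,4)·!4 = 70·9 = 630
Total = 40179.

40179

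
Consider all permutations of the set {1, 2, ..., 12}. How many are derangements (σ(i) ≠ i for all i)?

176214841

Use !n = n·!(n-1) + (-1)^n.
!12 = 12·14684570 + 1 = 176214841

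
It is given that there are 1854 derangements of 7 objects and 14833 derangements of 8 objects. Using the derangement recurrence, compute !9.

133496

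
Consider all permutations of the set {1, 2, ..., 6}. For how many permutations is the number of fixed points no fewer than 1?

455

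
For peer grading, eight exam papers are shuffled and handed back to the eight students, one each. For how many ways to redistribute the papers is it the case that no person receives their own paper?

Use !n = (n-1)(!(n-1) + !(n-2)).
!8 = 7·(1854 + 265) = 7·2119 = 14833

14833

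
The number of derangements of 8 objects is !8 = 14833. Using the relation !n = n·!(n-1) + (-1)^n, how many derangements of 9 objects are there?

133496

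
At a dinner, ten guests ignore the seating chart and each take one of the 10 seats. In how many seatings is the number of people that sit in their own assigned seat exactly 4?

55650

Pick the 4 fixed positions: C(10,4) = 210 ways.
The remaining 6 must be deranged: !6 = 265.
Total: 210 × 265 = 55650.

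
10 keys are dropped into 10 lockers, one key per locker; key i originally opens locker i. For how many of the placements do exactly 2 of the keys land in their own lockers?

667485

Choose which 2 of the 10 are fixed: C(10,2) = 45.
The remaining 8 must be deranged: !8 = 14833.
Total: 45 × 14833 = 667485.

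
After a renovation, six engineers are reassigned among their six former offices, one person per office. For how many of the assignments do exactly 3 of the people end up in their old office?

40

Choose which 3 of the 6 are fixed: C(6,3) = 20.
The other 3 form a derangement: !3 = 2.
Total: 20 × 2 = 40.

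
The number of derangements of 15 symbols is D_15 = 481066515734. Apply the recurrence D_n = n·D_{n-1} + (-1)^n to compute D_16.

7697064251745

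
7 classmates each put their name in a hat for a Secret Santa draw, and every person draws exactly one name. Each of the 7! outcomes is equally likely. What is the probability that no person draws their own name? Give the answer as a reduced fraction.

103/280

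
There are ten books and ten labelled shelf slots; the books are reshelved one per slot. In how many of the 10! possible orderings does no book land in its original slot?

The subfactorial !10 = [10!/e] (nearest integer).
10! = 3628800, and 3628800/e ≈ 1334960.92, so !10 = 1334961.

1334961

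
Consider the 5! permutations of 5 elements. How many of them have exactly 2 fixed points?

20

Pick the 2 fixed positions: C(5,2) = 10 ways.
The other 3 form a derangement: !3 = 2.
Total: 10 × 2 = 20.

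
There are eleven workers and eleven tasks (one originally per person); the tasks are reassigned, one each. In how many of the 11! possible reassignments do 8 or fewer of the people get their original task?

39916744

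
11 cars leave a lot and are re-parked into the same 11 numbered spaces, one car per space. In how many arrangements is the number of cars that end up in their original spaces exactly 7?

2970

Choose which 7 of the 11 are fixed: C(11,7) = 330.
The other 4 form a derangement: !4 = 9.
Total: 330 × 9 = 2970.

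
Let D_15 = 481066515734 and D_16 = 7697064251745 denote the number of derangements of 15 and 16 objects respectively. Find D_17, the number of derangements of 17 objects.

D_17 = (17-1)·(D_16 + D_15) = 16·(7697064251745 + 481066515734) = 16·8178130767479 = 130850092279664.

130850092279664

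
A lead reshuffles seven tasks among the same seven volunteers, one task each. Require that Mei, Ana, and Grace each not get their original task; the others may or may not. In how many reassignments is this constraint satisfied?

3216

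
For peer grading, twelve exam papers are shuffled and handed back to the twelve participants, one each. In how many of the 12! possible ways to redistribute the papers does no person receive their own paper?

176214841

The subfactorial !12 = [12!/e] (nearest integer).
12! = 479001600, and 479001600/e ≈ 176214840.93, so !12 = 176214841.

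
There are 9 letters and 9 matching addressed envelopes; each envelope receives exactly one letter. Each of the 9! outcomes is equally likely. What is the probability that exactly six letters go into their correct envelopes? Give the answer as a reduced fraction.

Favorable outcomes: C(9,6)·!3 = 84·2 = 168.
Total outcomes: 9! = 362880.
Probability = 168/362880 = 1/2160.

1/2160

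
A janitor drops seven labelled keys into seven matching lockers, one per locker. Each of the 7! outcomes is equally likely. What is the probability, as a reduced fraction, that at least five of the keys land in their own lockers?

11/2520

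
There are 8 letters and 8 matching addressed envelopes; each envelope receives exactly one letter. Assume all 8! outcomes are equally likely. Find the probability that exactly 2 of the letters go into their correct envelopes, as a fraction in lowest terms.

Favorable outcomes: C(8,2)·!6 = 28·265 = 7420.
Total outcomes: 8! = 40320.
Probability = 7420/40320 = 53/288.

53/288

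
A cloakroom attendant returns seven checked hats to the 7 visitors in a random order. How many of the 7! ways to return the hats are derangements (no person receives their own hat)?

The subfactorial !7 = [7!/e] (nearest integer).
7! = 5040, and 5040/e ≈ 1854.11, so !7 = 1854.

1854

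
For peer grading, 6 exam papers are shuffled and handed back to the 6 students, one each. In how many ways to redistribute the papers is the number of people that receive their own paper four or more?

16

Sum C(6,i)·!(6-i) for i = 4..6:
  i=4: C(6,4)·!2 = 15·1 = 15
  i=5: C(6,5)·!1 = 6·0 = 0
  i=6: C(6,6)·!0 = 1·1 = 1
Total = 16.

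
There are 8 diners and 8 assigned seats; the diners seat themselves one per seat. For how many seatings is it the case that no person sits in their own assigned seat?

14833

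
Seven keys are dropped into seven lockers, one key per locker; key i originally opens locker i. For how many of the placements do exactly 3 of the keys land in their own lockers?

Choose which 3 of the 7 are fixed: C(7,3) = 35.
The remaining 4 must be deranged: !4 = 9.
Total: 35 × 9 = 315.

315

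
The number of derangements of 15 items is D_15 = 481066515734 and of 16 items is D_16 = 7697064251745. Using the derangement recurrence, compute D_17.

130850092279664

D_17 = (17-1)·(D_16 + D_15) = 16·(7697064251745 + 481066515734) = 16·8178130767479 = 130850092279664.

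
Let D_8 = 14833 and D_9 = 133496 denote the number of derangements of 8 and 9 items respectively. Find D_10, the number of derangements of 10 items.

1334961

D_10 = (10-1)·(D_9 + D_8) = 9·(133496 + 14833) = 9·148329 = 1334961.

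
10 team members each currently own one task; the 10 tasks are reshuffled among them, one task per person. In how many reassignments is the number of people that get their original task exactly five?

11088

Choose which 5 of the 10 are fixed: C(10,5) = 252.
The other 5 form a derangement: !5 = 44.
Total: 252 × 44 = 11088.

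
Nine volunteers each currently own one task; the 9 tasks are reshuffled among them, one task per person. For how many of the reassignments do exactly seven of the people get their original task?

Choose which 7 of the 9 are fixed: C(9,7) = 36.
The remaining 2 must be deranged: !2 = 1.
Total: 36 × 1 = 36.

36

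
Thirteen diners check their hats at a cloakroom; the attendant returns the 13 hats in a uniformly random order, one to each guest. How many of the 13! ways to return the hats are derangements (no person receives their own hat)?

The number of derangements of 13 is !13 = Σ_{k=0}^{13} (-1)^k·13!/k!
= 13! - 13!/1! + 13!/2! - 13!/3! + 13!/4! - 13!/5! + 13!/6! - 13!/7! + 13!/8! - 13!/9! + 13!/10! - 13!/11! + 13!/12! - 13!/13!
= 6227020800 - 6227020800 + 3113510400 - 1037836800 + 259459200 - 51891840 + 8648640 - 1235520 + 154440 - 17160 + 1716 - 156 + 13 - 1
= 2290792932

2290792932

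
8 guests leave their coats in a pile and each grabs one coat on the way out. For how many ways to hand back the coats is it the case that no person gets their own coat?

14833

The number of derangements of 8 is !8 = Σ_{k=0}^{8} (-1)^k·8!/k!
= 8! - 8!/1! + 8!/2! - 8!/3! + 8!/4! - 8!/5! + 8!/6! - 8!/7! + 8!/8!
= 40320 - 40320 + 20160 - 6720 + 1680 - 336 + 56 - 8 + 1
= 14833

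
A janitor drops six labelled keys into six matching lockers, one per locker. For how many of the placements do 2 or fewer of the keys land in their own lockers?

664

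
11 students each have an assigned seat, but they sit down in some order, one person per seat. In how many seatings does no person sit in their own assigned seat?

14684570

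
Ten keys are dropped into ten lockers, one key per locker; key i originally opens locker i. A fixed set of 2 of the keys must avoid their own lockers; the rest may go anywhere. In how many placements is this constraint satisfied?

Let A_j be the event that the j-th constrained one is fixed. By inclusion-exclusion over the 2 events:
Σ_{j=0}^{2} (-1)^j C(2,j)(10-j)!
= C(2,0)·10! - C(2,1)·9! + C(2,2)·8!
= 3628800 - 725760 + 40320
= 2943360

2943360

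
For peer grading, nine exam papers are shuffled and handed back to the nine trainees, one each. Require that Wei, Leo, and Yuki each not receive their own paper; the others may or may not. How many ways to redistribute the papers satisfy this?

256320

Inclusion-exclusion on the 3 forbidden self-matches:
Σ_{j=0}^{3} (-1)^j C(3,j)(9-j)!
= C(3,0)·9! - C(3,1)·8! + C(3,2)·7! - C(3,3)·6!
= 362880 - 120960 + 15120 - 720
= 256320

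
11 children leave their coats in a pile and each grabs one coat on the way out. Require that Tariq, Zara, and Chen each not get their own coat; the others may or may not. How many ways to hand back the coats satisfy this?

Let A_j be the event that the j-th constrained one is fixed. By inclusion-exclusion over the 3 events:
Σ_{j=0}^{3} (-1)^j C(3,j)(11-j)!
= C(3,0)·11! - C(3,1)·10! + C(3,2)·9! - C(3,3)·8!
= 39916800 - 10886400 + 1088640 - 40320
= 30078720

30078720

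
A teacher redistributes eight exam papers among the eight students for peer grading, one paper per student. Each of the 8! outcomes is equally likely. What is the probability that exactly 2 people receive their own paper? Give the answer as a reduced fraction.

53/288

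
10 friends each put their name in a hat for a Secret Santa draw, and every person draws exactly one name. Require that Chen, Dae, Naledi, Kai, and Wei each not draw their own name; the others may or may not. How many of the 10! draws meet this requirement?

Let A_j be the event that the j-th constrained one is fixed. By inclusion-exclusion over the 5 events:
Σ_{j=0}^{5} (-1)^j C(5,j)(10-j)!
= C(5,0)·10! - C(5,1)·9! + C(5,2)·8! - C(5,3)·7! + C(5,4)·6! - C(5,5)·5!
= 3628800 - 1814400 + 403200 - 50400 + 3600 - 120
= 2170680

2170680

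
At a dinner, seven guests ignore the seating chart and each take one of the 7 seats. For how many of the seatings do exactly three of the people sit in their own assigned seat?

Choose which 3 of the 7 are fixed: C(7,3) = 35.
The other 4 form a derangement: !4 = 9.
Total: 35 × 9 = 315.

315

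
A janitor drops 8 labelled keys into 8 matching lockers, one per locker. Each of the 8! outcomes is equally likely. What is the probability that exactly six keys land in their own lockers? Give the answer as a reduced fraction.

1/1440

Favorable outcomes: C(8,6)·!2 = 28·1 = 28.
Total outcomes: 8! = 40320.
Probability = 28/40320 = 1/1440.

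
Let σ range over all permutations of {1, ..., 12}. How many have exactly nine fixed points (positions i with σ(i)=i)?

Choose which 9 of the 12 are fixed: C(12,9) = 220.
The remaining 3 must be deranged: !3 = 2.
Total: 220 × 2 = 440.

440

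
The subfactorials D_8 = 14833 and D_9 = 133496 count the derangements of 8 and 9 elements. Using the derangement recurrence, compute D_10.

D_10 = (10-1)·(D_9 + D_8) = 9·(133496 + 14833) = 9·148329 = 1334961.

1334961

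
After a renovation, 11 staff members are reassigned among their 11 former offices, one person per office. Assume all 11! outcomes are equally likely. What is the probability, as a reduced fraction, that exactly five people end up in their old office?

53/17280

Favorable outcomes: C(11,5)·!6 = 462·265 = 122430.
Total outcomes: 11! = 39916800.
Probability = 122430/39916800 = 53/17280.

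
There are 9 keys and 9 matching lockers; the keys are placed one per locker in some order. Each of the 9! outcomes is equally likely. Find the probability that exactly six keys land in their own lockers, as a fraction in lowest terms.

1/2160

Favorable outcomes: C(9,6)·!3 = 84·2 = 168.
Total outcomes: 9! = 362880.
Probability = 168/362880 = 1/2160.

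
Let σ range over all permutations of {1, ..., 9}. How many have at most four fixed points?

361541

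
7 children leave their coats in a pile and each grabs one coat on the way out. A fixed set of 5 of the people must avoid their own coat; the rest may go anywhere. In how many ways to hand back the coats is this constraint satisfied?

Inclusion-exclusion on the 5 forbidden self-matches:
Σ_{j=0}^{5} (-1)^j C(5,j)(7-j)!
= C(5,0)·7! - C(5,1)·6! + C(5,2)·5! - C(5,3)·4! + C(5,4)·3! - C(5,5)·2!
= 5040 - 3600 + 1200 - 240 + 30 - 2
= 2428

2428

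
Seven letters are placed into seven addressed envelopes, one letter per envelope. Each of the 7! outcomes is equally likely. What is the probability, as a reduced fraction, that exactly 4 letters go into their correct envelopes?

1/72

Favorable outcomes: C(7,4)·!3 = 35·2 = 70.
Total outcomes: 7! = 5040.
Probability = 70/5040 = 1/72.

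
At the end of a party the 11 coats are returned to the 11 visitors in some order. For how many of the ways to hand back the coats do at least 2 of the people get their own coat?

10547659

# with exactly i fixed is C(11,i)·!(11-i); sum over i=2..11:
  i=2: C(11,2)·!9 = 55·133496 = 7342280
  i=3: C(11,3)·!8 = 165·14833 = 2447445
  i=4: C(11,4)·!7 = 330·1854 = 611820
  i=5: C(11,5)·!6 = 462·265 = 122430
  i=6: C(11,6)·!5 = 462·44 = 20328
  i=7: C(11,7)·!4 = 330·9 = 2970
  i=8: C(11,8)·!3 = 165·2 = 330
  i=9: C(11,9)·!2 = 55·1 = 55
  i=10: C(11,10)·!1 = 11·0 = 0
  i=11: C(11,11)·!0 = 1·1 = 1
Total = 10547659.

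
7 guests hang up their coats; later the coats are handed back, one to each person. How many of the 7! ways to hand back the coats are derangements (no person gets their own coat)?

By inclusion-exclusion, !7 = Σ (-1)^k · 7!/k! for k=0..7
= 7! - 7!/1! + 7!/2! - 7!/3! + 7!/4! - 7!/5! + 7!/6! - 7!/7!
= 5040 - 5040 + 2520 - 840 + 210 - 42 + 7 - 1
= 1854

1854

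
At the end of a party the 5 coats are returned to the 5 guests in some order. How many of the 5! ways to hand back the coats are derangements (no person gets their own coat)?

The number of derangements of 5 is !5 = Σ_{k=0}^{5} (-1)^k·5!/k!
= 5! - 5!/1! + 5!/2! - 5!/3! + 5!/4! - 5!/5!
= 120 - 120 + 60 - 20 + 5 - 1
= 44

44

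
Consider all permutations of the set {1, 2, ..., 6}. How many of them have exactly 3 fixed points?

40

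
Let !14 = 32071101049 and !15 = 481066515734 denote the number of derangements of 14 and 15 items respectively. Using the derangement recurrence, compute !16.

7697064251745

!16 = (16-1)·(!15 + !14) = 15·(481066515734 + 32071101049) = 15·513137616783 = 7697064251745.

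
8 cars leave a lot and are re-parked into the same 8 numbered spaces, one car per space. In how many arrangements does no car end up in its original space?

!8 = 8! · Σ_{k=0}^{8} (-1)^k/k!
= 8! - 8!/1! + 8!/2! - 8!/3! + 8!/4! - 8!/5! + 8!/6! - 8!/7! + 8!/8!
= 40320 - 40320 + 20160 - 6720 + 1680 - 336 + 56 - 8 + 1
= 14833

14833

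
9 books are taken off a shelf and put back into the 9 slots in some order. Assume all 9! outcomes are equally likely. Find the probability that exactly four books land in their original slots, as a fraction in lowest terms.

11/720

Favorable outcomes: C(9,4)·!5 = 126·44 = 5544.
Total outcomes: 9! = 362880.
Probability = 5544/362880 = 11/720.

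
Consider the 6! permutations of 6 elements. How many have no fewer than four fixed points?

16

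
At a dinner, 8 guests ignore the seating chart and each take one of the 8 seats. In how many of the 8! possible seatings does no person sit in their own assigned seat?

Use !n = n·!(n-1) + (-1)^n.
!8 = 8·1854 + 1 = 14833

14833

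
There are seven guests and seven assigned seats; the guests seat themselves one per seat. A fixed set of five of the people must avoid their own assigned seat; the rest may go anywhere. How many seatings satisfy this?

Let A_j be the event that the j-th constrained one is fixed. By inclusion-exclusion over the 5 events:
Σ_{j=0}^{5} (-1)^j C(5,j)(7-j)!
= C(5,0)·7! - C(5,1)·6! + C(5,2)·5! - C(5,3)·4! + C(5,4)·3! - C(5,5)·2!
= 5040 - 3600 + 1200 - 240 + 30 - 2
= 2428

2428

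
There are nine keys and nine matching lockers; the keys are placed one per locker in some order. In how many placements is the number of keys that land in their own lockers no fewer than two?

# with exactly i fixed is C(9,i)·!(9-i); sum over i=2..9:
  i=2: C(9,2)·!7 = 36·1854 = 66744
  i=3: C(9,3)·!6 = 84·265 = 22260
  i=4: C(9,4)·!5 = 126·44 = 5544
  i=5: C(9,5)·!4 = 126·9 = 1134
  i=6: C(9,6)·!3 = 84·2 = 168
  i=7: C(9,7)·!2 = 36·1 = 36
  i=8: C(9,8)·!1 = 9·0 = 0
  i=9: C(9,9)·!0 = 1·1 = 1
Total = 95887.

95887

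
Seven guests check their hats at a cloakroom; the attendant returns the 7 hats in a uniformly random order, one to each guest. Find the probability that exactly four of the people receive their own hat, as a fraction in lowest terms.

Favorable outcomes: C(7,4)·!3 = 35·2 = 70.
Total outcomes: 7! = 5040.
Probability = 70/5040 = 1/72.

1/72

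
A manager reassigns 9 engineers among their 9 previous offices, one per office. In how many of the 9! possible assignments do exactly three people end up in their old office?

Choose which 3 of the 9 are fixed: C(9,3) = 84.
The remaining 6 must be deranged: !6 = 265.
Total: 84 × 265 = 22260.

22260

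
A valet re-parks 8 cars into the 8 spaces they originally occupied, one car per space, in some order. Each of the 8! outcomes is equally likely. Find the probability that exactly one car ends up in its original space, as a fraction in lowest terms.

Favorable outcomes: C(8,1)·!7 = 8·1854 = 14832.
Total outcomes: 8! = 40320.
Probability = 14832/40320 = 103/280.

103/280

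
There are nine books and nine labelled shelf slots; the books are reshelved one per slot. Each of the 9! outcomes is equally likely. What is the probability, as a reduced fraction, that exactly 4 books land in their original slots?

11/720

Favorable outcomes: C(9,4)·!5 = 126·44 = 5544.
Total outcomes: 9! = 362880.
Probability = 5544/362880 = 11/720.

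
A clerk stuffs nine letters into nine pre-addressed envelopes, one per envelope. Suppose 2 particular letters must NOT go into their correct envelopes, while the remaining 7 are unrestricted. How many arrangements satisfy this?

287280

Let A_j be the event that the j-th constrained one is fixed. By inclusion-exclusion over the 2 events:
Σ_{j=0}^{2} (-1)^j C(2,j)(9-j)!
= C(2,0)·9! - C(2,1)·8! + C(2,2)·7!
= 362880 - 80640 + 5040
= 287280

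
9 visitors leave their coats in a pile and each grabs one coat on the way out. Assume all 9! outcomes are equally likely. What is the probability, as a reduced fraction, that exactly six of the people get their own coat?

1/2160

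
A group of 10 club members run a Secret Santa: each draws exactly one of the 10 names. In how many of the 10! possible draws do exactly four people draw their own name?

Choose which 4 of the 10 are fixed: C(10,4) = 210.
The remaining 6 must be deranged: !6 = 265.
Total: 210 × 265 = 55650.

55650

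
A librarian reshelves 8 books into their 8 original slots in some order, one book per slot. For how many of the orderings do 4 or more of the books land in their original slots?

# with exactly i fixed is C(8,i)·!(8-i); sum over i=4..8:
  i=4: C(8,4)·!4 = 70·9 = 630
  i=5: C(8,5)·!3 = 56·2 = 112
  i=6: C(8,6)·!2 = 28·1 = 28
  i=7: C(8,7)·!1 = 8·0 = 0
  i=8: C(8,8)·!0 = 1·1 = 1
Total = 771.

771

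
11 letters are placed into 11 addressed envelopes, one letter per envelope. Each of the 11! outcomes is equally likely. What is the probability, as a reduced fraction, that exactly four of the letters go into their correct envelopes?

Favorable outcomes: C(11,4)·!7 = 330·1854 = 611820.
Total outcomes: 11! = 39916800.
Probability = 611820/39916800 = 103/6720.

103/6720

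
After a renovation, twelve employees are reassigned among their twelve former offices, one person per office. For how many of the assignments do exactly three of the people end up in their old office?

29369120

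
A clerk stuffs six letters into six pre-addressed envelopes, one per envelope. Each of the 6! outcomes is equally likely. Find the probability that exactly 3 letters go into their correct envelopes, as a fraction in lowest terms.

1/18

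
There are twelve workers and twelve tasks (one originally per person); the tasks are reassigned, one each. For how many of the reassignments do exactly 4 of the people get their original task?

7342335

Choose which 4 of the 12 are fixed: C(12,4) = 495.
The other 8 form a derangement: !8 = 14833.
Total: 495 × 14833 = 7342335.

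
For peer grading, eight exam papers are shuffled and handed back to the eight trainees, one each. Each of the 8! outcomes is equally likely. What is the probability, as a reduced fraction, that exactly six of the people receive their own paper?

1/1440

Favorable outcomes: C(8,6)·!2 = 28·1 = 28.
Total outcomes: 8! = 40320.
Probability = 28/40320 = 1/1440.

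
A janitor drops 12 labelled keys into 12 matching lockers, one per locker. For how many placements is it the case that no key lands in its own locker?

Use !n = n·!(n-1) + (-1)^n.
!12 = 12·14684570 + 1 = 176214841

176214841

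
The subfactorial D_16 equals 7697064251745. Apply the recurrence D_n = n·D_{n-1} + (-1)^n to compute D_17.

130850092279664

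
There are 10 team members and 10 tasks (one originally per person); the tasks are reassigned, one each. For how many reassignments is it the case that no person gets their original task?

Use !n = (n-1)(!(n-1) + !(n-2)).
!10 = 9·(133496 + 14833) = 9·148329 = 1334961

1334961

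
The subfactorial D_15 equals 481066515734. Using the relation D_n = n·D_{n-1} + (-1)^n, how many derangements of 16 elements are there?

7697064251745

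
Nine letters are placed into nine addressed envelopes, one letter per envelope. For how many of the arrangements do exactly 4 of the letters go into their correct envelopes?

5544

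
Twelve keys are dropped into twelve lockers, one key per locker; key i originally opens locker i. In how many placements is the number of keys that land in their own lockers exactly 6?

244860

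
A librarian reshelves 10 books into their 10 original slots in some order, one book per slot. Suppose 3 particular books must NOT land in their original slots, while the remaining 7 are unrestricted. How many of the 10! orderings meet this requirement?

Let A_j be the event that the j-th constrained one is fixed. By inclusion-exclusion over the 3 events:
Σ_{j=0}^{3} (-1)^j C(3,j)(10-j)!
= C(3,0)·10! - C(3,1)·9! + C(3,2)·8! - C(3,3)·7!
= 3628800 - 1088640 + 120960 - 5040
= 2656080

2656080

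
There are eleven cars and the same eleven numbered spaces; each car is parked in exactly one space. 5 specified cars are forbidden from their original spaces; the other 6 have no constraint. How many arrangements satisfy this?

Let A_j be the event that the j-th constrained one is fixed. By inclusion-exclusion over the 5 events:
Σ_{j=0}^{5} (-1)^j C(5,j)(11-j)!
= C(5,0)·11! - C(5,1)·10! + C(5,2)·9! - C(5,3)·8! + C(5,4)·7! - C(5,5)·6!
= 39916800 - 18144000 + 3628800 - 403200 + 25200 - 720
= 25022880

25022880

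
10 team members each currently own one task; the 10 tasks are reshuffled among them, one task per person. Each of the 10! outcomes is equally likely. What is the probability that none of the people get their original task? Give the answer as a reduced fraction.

16481/44800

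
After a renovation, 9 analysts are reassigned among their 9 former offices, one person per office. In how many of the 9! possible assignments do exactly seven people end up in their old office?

36

Choose which 7 of the 9 are fixed: C(9,7) = 36.
The other 2 form a derangement: !2 = 1.
Total: 36 × 1 = 36.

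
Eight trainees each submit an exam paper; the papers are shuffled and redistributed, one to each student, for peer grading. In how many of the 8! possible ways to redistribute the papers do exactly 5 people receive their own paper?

112

Choose which 5 of the 8 are fixed: C(8,5) = 56.
The other 3 form a derangement: !3 = 2.
Total: 56 × 2 = 112.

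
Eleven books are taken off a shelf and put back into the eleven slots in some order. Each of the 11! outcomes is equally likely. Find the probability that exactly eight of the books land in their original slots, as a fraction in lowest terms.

1/120960

Favorable outcomes: C(11,8)·!3 = 165·2 = 330.
Total outcomes: 11! = 39916800.
Probability = 330/39916800 = 1/120960.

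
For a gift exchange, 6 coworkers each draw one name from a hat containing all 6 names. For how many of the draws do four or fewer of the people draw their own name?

719

Sum C(6,i)·!(6-i) for i = 0..4:
  i=0: C(6,0)·!6 = 1·265 = 265
  i=1: C(6,1)·!5 = 6·44 = 264
  i=2: C(6,2)·!4 = 15·9 = 135
  i=3: C(6,3)·!3 = 20·2 = 40
  i=4: C(6,4)·!2 = 15·1 = 15
Total = 719.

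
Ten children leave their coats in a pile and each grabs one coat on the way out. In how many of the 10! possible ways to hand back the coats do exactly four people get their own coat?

Choose which 4 of the 10 are fixed: C(10,4) = 210.
The other 6 form a derangement: !6 = 265.
Total: 210 × 265 = 55650.

55650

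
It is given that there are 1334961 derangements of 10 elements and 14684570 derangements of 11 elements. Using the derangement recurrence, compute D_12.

176214841

D_12 = (12-1)·(D_11 + D_10) = 11·(14684570 + 1334961) = 11·16019531 = 176214841.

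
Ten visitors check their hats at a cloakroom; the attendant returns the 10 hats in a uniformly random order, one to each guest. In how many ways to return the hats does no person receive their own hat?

Recurrence: !10 = 9·(!9 + !8).
!10 = 9·(133496 + 14833) = 9·148329 = 1334961

1334961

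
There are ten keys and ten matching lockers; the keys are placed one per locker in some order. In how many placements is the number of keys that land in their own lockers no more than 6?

# with exactly i fixed is C(10,i)·!(10-i); sum over i=0..6:
  i=0: C(10,0)·!10 = 1·1334961 = 1334961
  i=1: C(10,1)·!9 = 10·133496 = 1334960
  i=2: C(10,2)·!8 = 45·14833 = 667485
  i=3: C(10,3)·!7 = 120·1854 = 222480
  i=4: C(10,4)·!6 = 210·265 = 55650
  i=5: C(10,5)·!5 = 252·44 = 11088
  i=6: C(10,6)·!4 = 210·9 = 1890
Total = 3628514.

3628514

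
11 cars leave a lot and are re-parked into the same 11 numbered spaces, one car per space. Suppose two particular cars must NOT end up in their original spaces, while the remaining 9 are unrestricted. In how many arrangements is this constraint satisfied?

Inclusion-exclusion on the 2 forbidden self-matches:
Σ_{j=0}^{2} (-1)^j C(2,j)(11-j)!
= C(2,0)·11! - C(2,1)·10! + C(2,2)·9!
= 39916800 - 7257600 + 362880
= 33022080

33022080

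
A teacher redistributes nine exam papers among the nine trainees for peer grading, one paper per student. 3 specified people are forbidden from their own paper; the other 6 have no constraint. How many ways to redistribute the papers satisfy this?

256320

Inclusion-exclusion on the 3 forbidden self-matches:
Σ_{j=0}^{3} (-1)^j C(3,j)(9-j)!
= C(3,0)·9! - C(3,1)·8! + C(3,2)·7! - C(3,3)·6!
= 362880 - 120960 + 15120 - 720
= 256320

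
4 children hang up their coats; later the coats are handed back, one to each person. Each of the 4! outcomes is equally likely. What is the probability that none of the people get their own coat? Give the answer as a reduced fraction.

3/8

Favorable outcomes: !4 = 9.
Total outcomes: 4! = 24.
Probability = 9/24 = 3/8.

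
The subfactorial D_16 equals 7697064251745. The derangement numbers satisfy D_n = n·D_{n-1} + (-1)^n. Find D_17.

130850092279664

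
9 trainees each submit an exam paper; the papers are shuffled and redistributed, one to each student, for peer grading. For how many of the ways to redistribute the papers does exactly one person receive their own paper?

133497

Choose which one of the 9 is fixed: C(9,1) = 9.
The remaining 8 must be deranged: !8 = 14833.
Total: 9 × 14833 = 133497.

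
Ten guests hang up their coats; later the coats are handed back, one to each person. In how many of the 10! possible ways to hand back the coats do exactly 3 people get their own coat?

Pick the 3 fixed positions: C(10,3) = 120 ways.
The remaining 7 must be deranged: !7 = 1854.
Total: 120 × 1854 = 222480.

222480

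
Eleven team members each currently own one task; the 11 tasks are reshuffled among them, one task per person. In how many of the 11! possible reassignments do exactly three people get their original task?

Pick the 3 fixed positions: C(11,3) = 165 ways.
The remaining 8 must be deranged: !8 = 14833.
Total: 165 × 14833 = 2447445.

2447445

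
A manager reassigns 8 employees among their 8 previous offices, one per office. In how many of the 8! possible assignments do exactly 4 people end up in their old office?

630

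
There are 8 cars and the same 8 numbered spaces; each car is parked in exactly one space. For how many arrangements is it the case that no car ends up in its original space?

14833

The number of derangements of 8 is !8 = Σ_{k=0}^{8} (-1)^k·8!/k!
= 8! - 8!/1! + 8!/2! - 8!/3! + 8!/4! - 8!/5! + 8!/6! - 8!/7! + 8!/8!
= 40320 - 40320 + 20160 - 6720 + 1680 - 336 + 56 - 8 + 1
= 14833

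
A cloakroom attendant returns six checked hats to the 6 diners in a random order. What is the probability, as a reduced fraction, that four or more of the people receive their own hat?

1/45

Favorable outcomes: Σ_{i≥4} C(6,i)·!(6-i) = 15·1 + 6·0 + 1·1 = 16.
Total outcomes: 6! = 720.
Probability = 16/720 = 1/45.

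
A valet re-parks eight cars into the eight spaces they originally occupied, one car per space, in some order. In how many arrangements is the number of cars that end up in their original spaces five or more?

141

# with exactly i fixed is C(8,i)·!(8-i); sum over i=5..8:
  i=5: C(8,5)·!3 = 56·2 = 112
  i=6: C(8,6)·!2 = 28·1 = 28
  i=7: C(8,7)·!1 = 8·0 = 0
  i=8: C(8,8)·!0 = 1·1 = 1
Total = 141.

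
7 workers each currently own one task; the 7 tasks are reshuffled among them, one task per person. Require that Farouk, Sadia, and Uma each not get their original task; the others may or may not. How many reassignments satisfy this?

Inclusion-exclusion on the 3 forbidden self-matches:
Σ_{j=0}^{3} (-1)^j C(3,j)(7-j)!
= C(3,0)·7! - C(3,1)·6! + C(3,2)·5! - C(3,3)·4!
= 5040 - 2160 + 360 - 24
= 3216

3216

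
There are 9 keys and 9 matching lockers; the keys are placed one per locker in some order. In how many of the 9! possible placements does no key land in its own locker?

The subfactorial !9 = [9!/e] (nearest integer).
9! = 362880, and 362880/e ≈ 133496.09, so !9 = 133496.

133496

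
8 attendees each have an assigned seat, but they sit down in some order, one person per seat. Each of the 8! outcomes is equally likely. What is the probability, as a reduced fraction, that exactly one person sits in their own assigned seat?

Favorable outcomes: C(8,1)·!7 = 8·1854 = 14832.
Total outcomes: 8! = 40320.
Probability = 14832/40320 = 103/280.

103/280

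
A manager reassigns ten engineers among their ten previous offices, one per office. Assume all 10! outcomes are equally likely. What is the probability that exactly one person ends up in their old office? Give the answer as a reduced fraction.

16687/45360

Favorable outcomes: C(10,1)·!9 = 10·133496 = 1334960.
Total outcomes: 10! = 3628800.
Probability = 1334960/3628800 = 16687/45360.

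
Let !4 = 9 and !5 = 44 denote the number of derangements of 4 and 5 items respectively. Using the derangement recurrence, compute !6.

265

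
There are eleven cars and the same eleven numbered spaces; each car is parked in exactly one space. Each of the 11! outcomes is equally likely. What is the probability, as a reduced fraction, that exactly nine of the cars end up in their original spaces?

Favorable outcomes: C(11,9)·!2 = 55·1 = 55.
Total outcomes: 11! = 39916800.
Probability = 55/39916800 = 1/725760.

1/725760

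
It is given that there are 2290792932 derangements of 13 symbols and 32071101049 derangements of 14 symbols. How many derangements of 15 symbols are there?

!15 = (15-1)·(!14 + !13) = 14·(32071101049 + 2290792932) = 14·34361893981 = 481066515734.

481066515734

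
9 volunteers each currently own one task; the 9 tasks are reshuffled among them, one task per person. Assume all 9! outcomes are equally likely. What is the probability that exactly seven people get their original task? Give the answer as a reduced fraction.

1/10080

Favorable outcomes: C(9,7)·!2 = 36·1 = 36.
Total outcomes: 9! = 362880.
Probability = 36/362880 = 1/10080.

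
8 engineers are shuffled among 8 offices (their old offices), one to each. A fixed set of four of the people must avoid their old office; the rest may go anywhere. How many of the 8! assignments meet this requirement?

24024

Let A_j be the event that the j-th constrained one is fixed. By inclusion-exclusion over the 4 events:
Σ_{j=0}^{4} (-1)^j C(4,j)(8-j)!
= C(4,0)·8! - C(4,1)·7! + C(4,2)·6! - C(4,3)·5! + C(4,4)·4!
= 40320 - 20160 + 4320 - 480 + 24
= 24024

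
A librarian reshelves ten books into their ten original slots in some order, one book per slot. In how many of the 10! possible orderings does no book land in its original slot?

1334961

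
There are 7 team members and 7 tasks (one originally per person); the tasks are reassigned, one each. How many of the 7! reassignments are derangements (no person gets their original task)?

1854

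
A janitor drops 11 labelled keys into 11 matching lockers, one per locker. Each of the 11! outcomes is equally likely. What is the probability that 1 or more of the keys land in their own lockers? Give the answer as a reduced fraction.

2523223/3991680

Favorable outcomes: Σ_{i≥1} C(11,i)·!(11-i) = 11·1334961 + 55·133496 + 165·14833 + 330·1854 + 462·265 + 462·44 + 330·9 + 165·2 + 55·1 + 11·0 + 1·1 = 25232230.
Total outcomes: 11! = 39916800.
Probability = 25232230/39916800 = 2523223/3991680.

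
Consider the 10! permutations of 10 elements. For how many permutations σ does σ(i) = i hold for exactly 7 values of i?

240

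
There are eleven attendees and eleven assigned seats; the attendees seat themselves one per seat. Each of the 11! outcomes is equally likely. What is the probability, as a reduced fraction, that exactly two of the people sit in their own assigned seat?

Favorable outcomes: C(11,2)·!9 = 55·133496 = 7342280.
Total outcomes: 11! = 39916800.
Probability = 7342280/39916800 = 16687/90720.

16687/90720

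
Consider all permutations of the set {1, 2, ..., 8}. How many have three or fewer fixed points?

39549

Sum C(8,i)·!(8-i) for i = 0..3:
  i=0: C(8,0)·!8 = 1·14833 = 14833
  i=1: C(8,1)·!7 = 8·1854 = 14832
  i=2: C(8,2)·!6 = 28·265 = 7420
  i=3: C(8,3)·!5 = 56·44 = 2464
Total = 39549.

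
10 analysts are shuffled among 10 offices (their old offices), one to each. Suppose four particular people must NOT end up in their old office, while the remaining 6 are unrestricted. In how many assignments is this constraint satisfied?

2399760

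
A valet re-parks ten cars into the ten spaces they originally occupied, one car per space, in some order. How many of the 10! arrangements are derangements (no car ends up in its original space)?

1334961

!10 = 10! · Σ_{k=0}^{10} (-1)^k/k!
= 10! - 10!/1! + 10!/2! - 10!/3! + 10!/4! - 10!/5! + 10!/6! - 10!/7! + 10!/8! - 10!/9! + 10!/10!
= 3628800 - 3628800 + 1814400 - 604800 + 151200 - 30240 + 5040 - 720 + 90 - 10 + 1
= 1334961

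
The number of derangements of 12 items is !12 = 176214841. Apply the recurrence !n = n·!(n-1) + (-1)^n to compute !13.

2290792932

!13 = 13·176214841 - 1 = 2290792932.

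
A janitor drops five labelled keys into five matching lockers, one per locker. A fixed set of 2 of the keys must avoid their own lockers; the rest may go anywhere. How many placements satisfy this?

Let A_j be the event that the j-th constrained one is fixed. By inclusion-exclusion over the 2 events:
Σ_{j=0}^{2} (-1)^j C(2,j)(5-j)!
= C(2,0)·5! - C(2,1)·4! + C(2,2)·3!
= 120 - 48 + 6
= 78

78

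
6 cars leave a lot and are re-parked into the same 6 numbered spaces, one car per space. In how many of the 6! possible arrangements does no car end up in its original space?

!6 is the nearest integer to 6!/e.
6! = 720, and 720/e ≈ 264.87, so !6 = 265.

265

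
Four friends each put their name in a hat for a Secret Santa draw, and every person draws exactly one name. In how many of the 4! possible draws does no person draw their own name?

By inclusion-exclusion, !4 = Σ (-1)^k · 4!/k! for k=0..4
= 4! - 4!/1! + 4!/2! - 4!/3! + 4!/4!
= 24 - 24 + 12 - 4 + 1
= 9

9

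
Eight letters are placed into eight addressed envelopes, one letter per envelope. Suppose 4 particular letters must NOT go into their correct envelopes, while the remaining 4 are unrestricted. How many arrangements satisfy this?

24024

Let A_j be the event that the j-th constrained one is fixed. By inclusion-exclusion over the 4 events:
Σ_{j=0}^{4} (-1)^j C(4,j)(8-j)!
= C(4,0)·8! - C(4,1)·7! + C(4,2)·6! - C(4,3)·5! + C(4,4)·4!
= 40320 - 20160 + 4320 - 480 + 24
= 24024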